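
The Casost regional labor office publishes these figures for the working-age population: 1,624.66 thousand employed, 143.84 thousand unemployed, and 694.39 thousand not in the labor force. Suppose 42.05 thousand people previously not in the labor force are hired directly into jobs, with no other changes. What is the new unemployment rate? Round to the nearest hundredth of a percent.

Initially, labor force = 1,624.66 + 143.84 = 1,768.50 thousand, so u = 143.84/1,768.50 = 8.13%.
After the change, employed and labor force both rise by 42.05; unemployed unchanged → E = 1,666.71, U = 143.84, labor force = 1,810.55 thousand.
New unemployment rate = 143.84 / 1,810.55 = 7.94%.

New unemployment rate ≈ 7.94%.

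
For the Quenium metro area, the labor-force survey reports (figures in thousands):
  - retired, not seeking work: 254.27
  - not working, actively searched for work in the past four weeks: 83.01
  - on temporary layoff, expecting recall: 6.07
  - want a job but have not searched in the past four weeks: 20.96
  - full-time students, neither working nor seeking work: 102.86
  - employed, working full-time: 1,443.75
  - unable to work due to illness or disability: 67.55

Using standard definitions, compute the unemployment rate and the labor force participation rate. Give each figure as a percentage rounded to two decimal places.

Employed = 1,443.75 thousand.
Unemployed = 83.01 + 6.07 = 89.08 thousand (jobless and actively searching, or on temporary layoff).
Labor force = 1,443.75 + 89.08 = 1,532.83 thousand.
Not in labor force = 254.27 + 20.96 + 102.86 + 67.55 = 445.64 thousand (those not working and not actively searching are outside the labor force — including those who want a job but have given up searching).
Civilian working-age population = 1,532.83 + 445.64 = 1,978.47 thousand.
Unemployment rate = 89.08 / 1,532.83 = 5.81%.
Labor force participation rate = 1,532.83 / 1,978.47 = 77.48%.

Unemployment rate ≈ 5.81%; labor force participation rate ≈ 77.48%.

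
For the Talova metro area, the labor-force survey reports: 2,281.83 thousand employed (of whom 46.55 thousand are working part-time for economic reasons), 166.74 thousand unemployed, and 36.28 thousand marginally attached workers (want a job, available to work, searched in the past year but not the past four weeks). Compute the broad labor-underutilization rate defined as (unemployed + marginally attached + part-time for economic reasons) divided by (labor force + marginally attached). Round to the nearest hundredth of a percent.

Broad underutilization rate ≈ 10.04%.

Labor force = 2,281.83 + 166.74 = 2,448.57 thousand.
Numerator = 166.74 + 36.28 + 46.55 = 249.57 thousand.
Denominator = 2,448.57 + 36.28 = 2,484.85 thousand.
Broad rate = 249.57 / 2,484.85 = 10.04%.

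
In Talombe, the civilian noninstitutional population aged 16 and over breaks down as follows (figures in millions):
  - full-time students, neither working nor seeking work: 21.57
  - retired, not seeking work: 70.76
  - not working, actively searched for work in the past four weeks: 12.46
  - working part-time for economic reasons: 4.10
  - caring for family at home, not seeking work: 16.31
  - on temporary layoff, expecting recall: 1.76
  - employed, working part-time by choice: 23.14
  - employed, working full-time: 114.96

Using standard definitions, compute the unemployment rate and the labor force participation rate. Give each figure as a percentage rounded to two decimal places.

Employed = 4.10 + 23.14 + 114.96 = 142.20 million (anyone who worked, including part-time for economic reasons, counts as employed).
Unemployed = 12.46 + 1.76 = 14.22 million (jobless and actively searching, or on temporary layoff).
Labor force = 142.20 + 14.22 = 156.42 million.
Not in labor force = 21.57 + 70.76 + 16.31 = 108.64 million (those not working and not actively searching are outside the labor force).
Civilian working-age population = 156.42 + 108.64 = 265.06 million.
Unemployment rate = 14.22 / 156.42 = 9.09%.
Labor force participation rate = 156.42 / 265.06 = 59.01%.

Unemployment rate ≈ 9.09%; labor force participation rate ≈ 59.01%.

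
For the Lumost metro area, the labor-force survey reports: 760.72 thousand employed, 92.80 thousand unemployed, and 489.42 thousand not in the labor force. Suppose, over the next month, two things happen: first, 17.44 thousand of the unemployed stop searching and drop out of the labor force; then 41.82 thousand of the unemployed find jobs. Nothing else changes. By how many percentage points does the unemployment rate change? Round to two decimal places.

Initially, labor force = 760.72 + 92.80 = 853.52 thousand, so u = 92.80/853.52 = 10.87%.
After the first change, unemployed and labor force both fall by 17.44 → E = 760.72, U = 75.36, labor force = 836.08 thousand.
After the second change, unemployed falls and employed rises by 41.82; labor force unchanged → E = 802.54, U = 33.54, labor force = 836.08 thousand.
New unemployment rate = 33.54 / 836.08 = 4.01%.
Change = 4.01% − 10.87% = −6.86 percentage points.

The unemployment rate changes by −6.86 percentage points.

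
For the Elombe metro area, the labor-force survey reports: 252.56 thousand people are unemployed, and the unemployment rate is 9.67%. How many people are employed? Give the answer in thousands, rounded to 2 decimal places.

Labor force = U / u = 252.56 / 0.0967 ≈ 2,611.79 thousand.
Employed = labor force − unemployed = 2,611.79 − 252.56 = 2,359.23 thousand.

About 2,359.23 thousand are employed.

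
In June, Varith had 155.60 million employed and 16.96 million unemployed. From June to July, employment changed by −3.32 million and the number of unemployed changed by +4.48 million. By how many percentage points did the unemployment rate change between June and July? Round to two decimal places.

The unemployment rate changed by +2.51 percentage points.

June: labor force = 155.60 + 16.96 = 172.56; u = 16.96/172.56 = 9.83%.
July: labor force = 152.28 + 21.44 = 173.72; u = 21.44/173.72 = 12.34%.
Change = 12.34% − 9.83% = +2.51 pp.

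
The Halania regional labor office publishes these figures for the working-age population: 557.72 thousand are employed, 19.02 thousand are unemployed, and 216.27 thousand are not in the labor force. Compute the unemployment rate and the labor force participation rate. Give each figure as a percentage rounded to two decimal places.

Labor force = employed + unemployed = 557.72 + 19.02 = 576.74 thousand.
Working-age population = 576.74 + 216.27 = 793.01 thousand.
Unemployment rate = 19.02 / 576.74 = 3.30%.
Labor force participation rate = 576.74 / 793.01 = 72.73%.

Unemployment rate ≈ 3.30%; labor force participation rate ≈ 72.73%.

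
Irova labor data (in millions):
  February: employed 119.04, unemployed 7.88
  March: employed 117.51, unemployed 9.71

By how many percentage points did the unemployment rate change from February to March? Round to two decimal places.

The unemployment rate changed by +1.42 percentage points.

February: labor force = 119.04 + 7.88 = 126.92; u = 7.88/126.92 = 6.21%.
March: labor force = 117.51 + 9.71 = 127.22; u = 9.71/127.22 = 7.63%.
Change = 7.63% − 6.21% = +1.42 pp.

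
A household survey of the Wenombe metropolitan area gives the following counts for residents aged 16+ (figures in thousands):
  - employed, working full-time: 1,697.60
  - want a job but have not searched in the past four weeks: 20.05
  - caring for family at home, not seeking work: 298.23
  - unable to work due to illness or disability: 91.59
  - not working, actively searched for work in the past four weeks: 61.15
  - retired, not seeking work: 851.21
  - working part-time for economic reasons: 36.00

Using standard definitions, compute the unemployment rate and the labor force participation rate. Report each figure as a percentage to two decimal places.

Unemployment rate ≈ 3.41%; labor force participation rate ≈ 58.73%.

Employed = 1,697.60 + 36.00 = 1,733.60 thousand (anyone who worked, including part-time for economic reasons, counts as employed).
Unemployed = 61.15 thousand.
Labor force = 1,733.60 + 61.15 = 1,794.75 thousand.
Not in labor force = 20.05 + 298.23 + 91.59 + 851.21 = 1,261.08 thousand (those not working and not actively searching are outside the labor force — including those who want a job but have given up searching).
Civilian working-age population = 1,794.75 + 1,261.08 = 3,055.83 thousand.
Unemployment rate = 61.15 / 1,794.75 = 3.41%.
Labor force participation rate = 1,794.75 / 3,055.83 = 58.73%.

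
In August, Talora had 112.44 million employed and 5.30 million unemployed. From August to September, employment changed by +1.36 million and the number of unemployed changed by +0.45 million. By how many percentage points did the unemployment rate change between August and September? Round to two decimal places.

The unemployment rate changed by +0.31 percentage points.

August: labor force = 112.44 + 5.30 = 117.74; u = 5.30/117.74 = 4.50%.
September: labor force = 113.80 + 5.75 = 119.55; u = 5.75/119.55 = 4.81%.
Change = 4.81% − 4.50% = +0.31 pp.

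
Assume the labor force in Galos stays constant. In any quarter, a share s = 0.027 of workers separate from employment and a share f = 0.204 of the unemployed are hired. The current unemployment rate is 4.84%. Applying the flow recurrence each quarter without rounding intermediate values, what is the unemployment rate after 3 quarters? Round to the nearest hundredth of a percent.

Unemployment rate after three quarters ≈ 8.57%.

With a fixed labor force, u_{t+1} = u_t + s·(1−u_t) − f·u_t = u_t·(1−s−f) + s.
Here 1−s−f = 0.769 and s = 0.027.
u_1 = 0.048400 × 0.769 + 0.027 = 0.064220.
u_2 = 0.064220 × 0.769 + 0.027 = 0.076385.
u_3 = 0.076385 × 0.769 + 0.027 = 0.085740.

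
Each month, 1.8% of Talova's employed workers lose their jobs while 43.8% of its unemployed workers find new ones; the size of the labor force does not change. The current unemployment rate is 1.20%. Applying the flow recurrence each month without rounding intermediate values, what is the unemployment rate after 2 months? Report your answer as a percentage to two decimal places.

Unemployment rate after two months ≈ 3.13%.

With a fixed labor force, u_{t+1} = u_t + s·(1−u_t) − f·u_t = u_t·(1−s−f) + s.
Here 1−s−f = 0.544 and s = 0.018.
u_1 = 0.012000 × 0.544 + 0.018 = 0.024528.
u_2 = 0.024528 × 0.544 + 0.018 = 0.031343.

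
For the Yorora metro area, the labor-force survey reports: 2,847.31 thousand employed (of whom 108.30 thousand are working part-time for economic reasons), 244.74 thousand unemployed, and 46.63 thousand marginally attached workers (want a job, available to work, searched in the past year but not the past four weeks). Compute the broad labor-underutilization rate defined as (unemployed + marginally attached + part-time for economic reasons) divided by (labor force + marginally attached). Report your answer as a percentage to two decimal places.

Broad underutilization rate ≈ 12.73%.

Labor force = 2,847.31 + 244.74 = 3,092.05 thousand.
Numerator = 244.74 + 46.63 + 108.30 = 399.67 thousand.
Denominator = 3,092.05 + 46.63 = 3,138.68 thousand.
Broad rate = 399.67 / 3,138.68 = 12.73%.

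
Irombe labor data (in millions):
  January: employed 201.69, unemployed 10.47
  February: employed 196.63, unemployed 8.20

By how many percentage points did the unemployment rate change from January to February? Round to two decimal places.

The unemployment rate changed by −0.93 percentage points.

January: labor force = 201.69 + 10.47 = 212.16; u = 10.47/212.16 = 4.93%.
February: labor force = 196.63 + 8.20 = 204.83; u = 8.20/204.83 = 4.00%.
Change = 4.00% − 4.93% = −0.93 pp.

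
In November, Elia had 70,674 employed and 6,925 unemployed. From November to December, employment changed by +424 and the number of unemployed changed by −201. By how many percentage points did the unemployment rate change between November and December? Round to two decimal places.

November: labor force = 70,674 + 6,925 = 77,599; u = 6,925/77,599 = 8.92%.
December: labor force = 71,098 + 6,724 = 77,822; u = 6,724/77,822 = 8.64%.
Change = 8.64% − 8.92% = −0.28 pp.

The unemployment rate changed by −0.28 percentage points.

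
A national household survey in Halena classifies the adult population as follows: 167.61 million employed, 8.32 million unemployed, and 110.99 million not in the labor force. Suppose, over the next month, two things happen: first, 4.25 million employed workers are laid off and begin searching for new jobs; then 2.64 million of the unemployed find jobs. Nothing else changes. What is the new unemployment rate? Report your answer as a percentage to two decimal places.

New unemployment rate ≈ 5.64%.

Initially, labor force = 167.61 + 8.32 = 175.93 million, so u = 8.32/175.93 = 4.73%.
After the first change, employed falls and unemployed rises by 4.25; labor force unchanged → E = 163.36, U = 12.57, labor force = 175.93 million.
After the second change, unemployed falls and employed rises by 2.64; labor force unchanged → E = 166.00, U = 9.93, labor force = 175.93 million.
New unemployment rate = 9.93 / 175.93 = 5.64%.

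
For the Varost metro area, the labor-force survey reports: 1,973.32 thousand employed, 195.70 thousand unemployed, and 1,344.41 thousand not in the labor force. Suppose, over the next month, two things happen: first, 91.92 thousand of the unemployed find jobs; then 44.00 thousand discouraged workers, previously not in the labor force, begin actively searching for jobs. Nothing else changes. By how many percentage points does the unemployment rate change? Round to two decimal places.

Initially, labor force = 1,973.32 + 195.70 = 2,169.02 thousand, so u = 195.70/2,169.02 = 9.02%.
After the first change, unemployed falls and employed rises by 91.92; labor force unchanged → E = 2,065.24, U = 103.78, labor force = 2,169.02 thousand.
After the second change, unemployed and labor force both rise by 44.00 → E = 2,065.24, U = 147.78, labor force = 2,213.02 thousand.
New unemployment rate = 147.78 / 2,213.02 = 6.68%.
Change = 6.68% − 9.02% = −2.34 percentage points.

The unemployment rate changes by −2.34 percentage points.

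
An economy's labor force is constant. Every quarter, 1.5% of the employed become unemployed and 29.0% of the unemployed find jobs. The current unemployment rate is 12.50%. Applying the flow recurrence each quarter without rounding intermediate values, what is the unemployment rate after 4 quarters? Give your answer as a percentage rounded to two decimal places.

With a fixed labor force, u_{t+1} = u_t + s·(1−u_t) − f·u_t = u_t·(1−s−f) + s.
Here 1−s−f = 0.695 and s = 0.015.
u_1 = 0.125000 × 0.695 + 0.015 = 0.101875.
u_2 = 0.101875 × 0.695 + 0.015 = 0.085803.
u_3 = 0.085803 × 0.695 + 0.015 = 0.074633.
u_4 = 0.074633 × 0.695 + 0.015 = 0.066870.

Unemployment rate after four quarters ≈ 6.69%.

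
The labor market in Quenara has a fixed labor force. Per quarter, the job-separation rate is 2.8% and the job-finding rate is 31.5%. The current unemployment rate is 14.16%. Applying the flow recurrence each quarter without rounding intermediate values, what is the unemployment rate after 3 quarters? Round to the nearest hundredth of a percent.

With a fixed labor force, u_{t+1} = u_t + s·(1−u_t) − f·u_t = u_t·(1−s−f) + s.
Here 1−s−f = 0.657 and s = 0.028.
u_1 = 0.141600 × 0.657 + 0.028 = 0.121031.
u_2 = 0.121031 × 0.657 + 0.028 = 0.107517.
u_3 = 0.107517 × 0.657 + 0.028 = 0.098639.

Unemployment rate after three quarters ≈ 9.86%.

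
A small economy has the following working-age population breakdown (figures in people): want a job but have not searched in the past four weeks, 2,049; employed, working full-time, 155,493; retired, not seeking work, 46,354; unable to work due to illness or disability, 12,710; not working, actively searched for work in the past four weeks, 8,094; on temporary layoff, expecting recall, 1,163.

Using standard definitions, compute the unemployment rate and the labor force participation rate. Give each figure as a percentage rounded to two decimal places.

Employed = 155,493.
Unemployed = 8,094 + 1,163 = 9,257 (jobless and actively searching, or on temporary layoff).
Labor force = 155,493 + 9,257 = 164,750.
Not in labor force = 2,049 + 46,354 + 12,710 = 61,113 (those not working and not actively searching are outside the labor force — including those who want a job but have given up searching).
Civilian working-age population = 164,750 + 61,113 = 225,863.
Unemployment rate = 9,257 / 164,750 = 5.62%.
Labor force participation rate = 164,750 / 225,863 = 72.94%.

Unemployment rate ≈ 5.62%; labor force participation rate ≈ 72.94%.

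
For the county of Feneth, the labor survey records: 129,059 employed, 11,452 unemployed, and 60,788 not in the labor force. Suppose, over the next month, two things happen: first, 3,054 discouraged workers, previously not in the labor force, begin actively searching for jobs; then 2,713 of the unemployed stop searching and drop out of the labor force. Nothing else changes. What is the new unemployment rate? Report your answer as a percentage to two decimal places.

New unemployment rate ≈ 8.37%.

Initially, labor force = 129,059 + 11,452 = 140,511, so u = 11,452/140,511 = 8.15%.
After the first change, unemployed and labor force both rise by 3,054 → E = 129,059, U = 14,506, labor force = 143,565.
After the second change, unemployed and labor force both fall by 2,713 → E = 129,059, U = 11,793, labor force = 140,852.
New unemployment rate = 11,793 / 140,852 = 8.37%.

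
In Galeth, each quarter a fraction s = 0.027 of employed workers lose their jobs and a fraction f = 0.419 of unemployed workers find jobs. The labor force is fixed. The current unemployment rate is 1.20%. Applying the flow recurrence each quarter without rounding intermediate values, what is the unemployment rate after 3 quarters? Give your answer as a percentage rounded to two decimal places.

With a fixed labor force, u_{t+1} = u_t + s·(1−u_t) − f·u_t = u_t·(1−s−f) + s.
Here 1−s−f = 0.554 and s = 0.027.
u_1 = 0.012000 × 0.554 + 0.027 = 0.033648.
u_2 = 0.033648 × 0.554 + 0.027 = 0.045641.
u_3 = 0.045641 × 0.554 + 0.027 = 0.052285.

Unemployment rate after three quarters ≈ 5.23%.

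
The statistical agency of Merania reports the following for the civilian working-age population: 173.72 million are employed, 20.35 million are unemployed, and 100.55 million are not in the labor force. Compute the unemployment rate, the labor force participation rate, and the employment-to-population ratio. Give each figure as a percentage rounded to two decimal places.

Unemployment rate ≈ 10.49%; labor force participation rate ≈ 65.87%; employment-population ratio ≈ 58.96%.

Labor force = employed + unemployed = 173.72 + 20.35 = 194.07 million.
Working-age population = 194.07 + 100.55 = 294.62 million.
Unemployment rate = 20.35 / 194.07 = 10.49%.
Labor force participation rate = 194.07 / 294.62 = 65.87%.
Employment-population ratio = 173.72 / 294.62 = 58.96%.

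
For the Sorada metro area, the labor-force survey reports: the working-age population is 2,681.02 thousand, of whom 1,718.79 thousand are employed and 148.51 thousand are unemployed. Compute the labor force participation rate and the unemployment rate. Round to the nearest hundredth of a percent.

Labor force = employed + unemployed = 1,718.79 + 148.51 = 1,867.30 thousand.
Unemployment rate = 148.51 / 1,867.30 = 7.95%.
Labor force participation rate = 1,867.30 / 2,681.02 = 69.65%.

Labor force participation rate ≈ 69.65%; unemployment rate ≈ 7.95%.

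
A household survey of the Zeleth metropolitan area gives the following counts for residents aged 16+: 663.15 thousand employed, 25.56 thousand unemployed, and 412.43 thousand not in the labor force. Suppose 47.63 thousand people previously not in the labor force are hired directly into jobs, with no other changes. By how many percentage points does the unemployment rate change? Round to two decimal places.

Initially, labor force = 663.15 + 25.56 = 688.71 thousand, so u = 25.56/688.71 = 3.71%.
After the change, employed and labor force both rise by 47.63; unemployed unchanged → E = 710.78, U = 25.56, labor force = 736.34 thousand.
New unemployment rate = 25.56 / 736.34 = 3.47%.
Change = 3.47% − 3.71% = −0.24 percentage points.

The unemployment rate changes by −0.24 percentage points.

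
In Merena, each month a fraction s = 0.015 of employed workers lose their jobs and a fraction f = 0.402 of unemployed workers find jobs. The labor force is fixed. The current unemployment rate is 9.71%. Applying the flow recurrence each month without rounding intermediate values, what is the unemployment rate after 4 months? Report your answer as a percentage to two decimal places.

Unemployment rate after four months ≈ 4.30%.

With a fixed labor force, u_{t+1} = u_t + s·(1−u_t) − f·u_t = u_t·(1−s−f) + s.
Here 1−s−f = 0.583 and s = 0.015.
u_1 = 0.097100 × 0.583 + 0.015 = 0.071609.
u_2 = 0.071609 × 0.583 + 0.015 = 0.056748.
u_3 = 0.056748 × 0.583 + 0.015 = 0.048084.
u_4 = 0.048084 × 0.583 + 0.015 = 0.043033.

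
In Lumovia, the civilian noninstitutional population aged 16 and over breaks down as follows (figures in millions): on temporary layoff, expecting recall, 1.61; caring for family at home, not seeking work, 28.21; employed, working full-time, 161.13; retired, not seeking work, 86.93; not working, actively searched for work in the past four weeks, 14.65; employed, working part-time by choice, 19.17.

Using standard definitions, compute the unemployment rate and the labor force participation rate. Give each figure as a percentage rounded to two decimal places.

Employed = 161.13 + 19.17 = 180.30 million.
Unemployed = 1.61 + 14.65 = 16.26 million (jobless and actively searching, or on temporary layoff).
Labor force = 180.30 + 16.26 = 196.56 million.
Not in labor force = 28.21 + 86.93 = 115.14 million (those not working and not actively searching are outside the labor force).
Civilian working-age population = 196.56 + 115.14 = 311.70 million.
Unemployment rate = 16.26 / 196.56 = 8.27%.
Labor force participation rate = 196.56 / 311.70 = 63.06%.

Unemployment rate ≈ 8.27%; labor force participation rate ≈ 63.06%.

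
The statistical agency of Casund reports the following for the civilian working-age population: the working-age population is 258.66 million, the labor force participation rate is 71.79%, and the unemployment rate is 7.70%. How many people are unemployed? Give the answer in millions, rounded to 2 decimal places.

About 14.30 million are unemployed.

Labor force = 0.7179 × 258.66 = 185.69 million.
Unemployed = 0.0770 × 185.69 ≈ 14.30 million.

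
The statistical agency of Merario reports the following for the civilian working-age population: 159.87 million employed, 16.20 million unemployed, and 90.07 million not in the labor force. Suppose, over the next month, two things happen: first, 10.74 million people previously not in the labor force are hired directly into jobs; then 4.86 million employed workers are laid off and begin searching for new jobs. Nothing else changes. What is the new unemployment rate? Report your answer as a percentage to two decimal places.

New unemployment rate ≈ 11.27%.

Initially, labor force = 159.87 + 16.20 = 176.07 million, so u = 16.20/176.07 = 9.20%.
After the first change, employed and labor force both rise by 10.74; unemployed unchanged → E = 170.61, U = 16.20, labor force = 186.81 million.
After the second change, employed falls and unemployed rises by 4.86; labor force unchanged → E = 165.75, U = 21.06, labor force = 186.81 million.
New unemployment rate = 21.06 / 186.81 = 11.27%.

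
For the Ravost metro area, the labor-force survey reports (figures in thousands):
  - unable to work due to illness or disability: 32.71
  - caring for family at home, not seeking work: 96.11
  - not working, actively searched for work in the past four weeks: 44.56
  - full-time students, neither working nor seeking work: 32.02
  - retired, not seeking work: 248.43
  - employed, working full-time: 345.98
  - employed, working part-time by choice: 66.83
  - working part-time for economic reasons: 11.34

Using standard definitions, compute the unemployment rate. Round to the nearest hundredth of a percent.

Unemployment rate ≈ 9.51%.

Employed = 345.98 + 66.83 + 11.34 = 424.15 thousand (anyone who worked, including part-time for economic reasons, counts as employed).
Unemployed = 44.56 thousand.
Labor force = 424.15 + 44.56 = 468.71 thousand.
Unemployment rate = 44.56 / 468.71 = 9.51%.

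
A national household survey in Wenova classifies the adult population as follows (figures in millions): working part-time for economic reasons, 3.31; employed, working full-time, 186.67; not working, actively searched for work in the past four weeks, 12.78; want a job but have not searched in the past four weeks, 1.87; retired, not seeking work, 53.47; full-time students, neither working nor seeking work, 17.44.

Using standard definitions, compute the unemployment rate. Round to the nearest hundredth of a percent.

Employed = 3.31 + 186.67 = 189.98 million (anyone who worked, including part-time for economic reasons, counts as employed).
Unemployed = 12.78 million.
Labor force = 189.98 + 12.78 = 202.76 million.
Unemployment rate = 12.78 / 202.76 = 6.30%.

Unemployment rate ≈ 6.30%.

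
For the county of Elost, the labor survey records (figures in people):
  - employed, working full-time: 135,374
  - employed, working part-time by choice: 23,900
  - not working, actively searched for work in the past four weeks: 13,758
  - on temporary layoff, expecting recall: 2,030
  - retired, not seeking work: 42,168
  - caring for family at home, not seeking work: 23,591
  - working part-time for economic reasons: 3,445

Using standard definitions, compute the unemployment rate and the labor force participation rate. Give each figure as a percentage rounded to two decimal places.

Unemployment rate ≈ 8.84%; labor force participation rate ≈ 73.08%.

Employed = 135,374 + 23,900 + 3,445 = 162,719 (anyone who worked, including part-time for economic reasons, counts as employed).
Unemployed = 13,758 + 2,030 = 15,788 (jobless and actively searching, or on temporary layoff).
Labor force = 162,719 + 15,788 = 178,507.
Not in labor force = 42,168 + 23,591 = 65,759 (those not working and not actively searching are outside the labor force).
Civilian working-age population = 178,507 + 65,759 = 244,266.
Unemployment rate = 15,788 / 178,507 = 8.84%.
Labor force participation rate = 178,507 / 244,266 = 73.08%.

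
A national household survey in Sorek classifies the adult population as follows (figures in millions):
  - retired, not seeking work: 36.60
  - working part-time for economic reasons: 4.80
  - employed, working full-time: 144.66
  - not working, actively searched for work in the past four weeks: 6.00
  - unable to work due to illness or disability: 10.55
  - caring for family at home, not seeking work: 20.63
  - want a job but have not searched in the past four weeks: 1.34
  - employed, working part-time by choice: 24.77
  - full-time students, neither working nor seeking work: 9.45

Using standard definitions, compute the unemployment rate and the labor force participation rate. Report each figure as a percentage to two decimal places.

Unemployment rate ≈ 3.33%; labor force participation rate ≈ 69.64%.

Employed = 4.80 + 144.66 + 24.77 = 174.23 million (anyone who worked, including part-time for economic reasons, counts as employed).
Unemployed = 6.00 million.
Labor force = 174.23 + 6.00 = 180.23 million.
Not in labor force = 36.60 + 10.55 + 20.63 + 1.34 + 9.45 = 78.57 million (those not working and not actively searching are outside the labor force — including those who want a job but have given up searching).
Civilian working-age population = 180.23 + 78.57 = 258.80 million.
Unemployment rate = 6.00 / 180.23 = 3.33%.
Labor force participation rate = 180.23 / 258.80 = 69.64%.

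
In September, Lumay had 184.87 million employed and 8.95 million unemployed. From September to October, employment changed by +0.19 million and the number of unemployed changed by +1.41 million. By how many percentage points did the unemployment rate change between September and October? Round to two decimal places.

September: labor force = 184.87 + 8.95 = 193.82; u = 8.95/193.82 = 4.62%.
October: labor force = 185.06 + 10.36 = 195.42; u = 10.36/195.42 = 5.30%.
Change = 5.30% − 4.62% = +0.68 pp.

The unemployment rate changed by +0.68 percentage points.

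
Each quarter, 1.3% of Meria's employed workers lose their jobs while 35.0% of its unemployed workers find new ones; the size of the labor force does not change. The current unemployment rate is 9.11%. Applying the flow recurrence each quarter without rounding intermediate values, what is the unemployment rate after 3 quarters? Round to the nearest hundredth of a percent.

Unemployment rate after three quarters ≈ 5.01%.

With a fixed labor force, u_{t+1} = u_t + s·(1−u_t) − f·u_t = u_t·(1−s−f) + s.
Here 1−s−f = 0.637 and s = 0.013.
u_1 = 0.091100 × 0.637 + 0.013 = 0.071031.
u_2 = 0.071031 × 0.637 + 0.013 = 0.058247.
u_3 = 0.058247 × 0.637 + 0.013 = 0.050103.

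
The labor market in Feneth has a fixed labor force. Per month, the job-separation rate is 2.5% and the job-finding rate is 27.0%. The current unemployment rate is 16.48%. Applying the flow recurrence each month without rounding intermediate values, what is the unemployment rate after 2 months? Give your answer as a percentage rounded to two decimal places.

With a fixed labor force, u_{t+1} = u_t + s·(1−u_t) − f·u_t = u_t·(1−s−f) + s.
Here 1−s−f = 0.705 and s = 0.025.
u_1 = 0.164800 × 0.705 + 0.025 = 0.141184.
u_2 = 0.141184 × 0.705 + 0.025 = 0.124535.

Unemployment rate after two months ≈ 12.45%.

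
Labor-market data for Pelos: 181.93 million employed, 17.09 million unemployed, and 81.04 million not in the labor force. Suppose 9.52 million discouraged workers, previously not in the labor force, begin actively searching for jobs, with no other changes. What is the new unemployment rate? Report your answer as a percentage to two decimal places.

Initially, labor force = 181.93 + 17.09 = 199.02 million, so u = 17.09/199.02 = 8.59%.
After the change, unemployed and labor force both rise by 9.52 → E = 181.93, U = 26.61, labor force = 208.54 million.
New unemployment rate = 26.61 / 208.54 = 12.76%.

New unemployment rate ≈ 12.76%.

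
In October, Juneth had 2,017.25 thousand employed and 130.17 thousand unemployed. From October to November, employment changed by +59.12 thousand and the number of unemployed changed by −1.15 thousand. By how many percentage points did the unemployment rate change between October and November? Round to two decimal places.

October: labor force = 2,017.25 + 130.17 = 2,147.42; u = 130.17/2,147.42 = 6.06%.
November: labor force = 2,076.37 + 129.02 = 2,205.39; u = 129.02/2,205.39 = 5.85%.
Change = 5.85% − 6.06% = −0.21 pp.

The unemployment rate changed by −0.21 percentage points.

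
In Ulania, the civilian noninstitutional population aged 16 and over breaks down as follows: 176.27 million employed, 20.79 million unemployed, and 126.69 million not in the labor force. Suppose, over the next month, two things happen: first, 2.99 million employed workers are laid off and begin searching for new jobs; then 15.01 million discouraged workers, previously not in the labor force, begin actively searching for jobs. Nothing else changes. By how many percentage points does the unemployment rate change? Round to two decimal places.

Initially, labor force = 176.27 + 20.79 = 197.06 million, so u = 20.79/197.06 = 10.55%.
After the first change, employed falls and unemployed rises by 2.99; labor force unchanged → E = 173.28, U = 23.78, labor force = 197.06 million.
After the second change, unemployed and labor force both rise by 15.01 → E = 173.28, U = 38.79, labor force = 212.07 million.
New unemployment rate = 38.79 / 212.07 = 18.29%.
Change = 18.29% − 10.55% = +7.74 percentage points.

The unemployment rate changes by +7.74 percentage points.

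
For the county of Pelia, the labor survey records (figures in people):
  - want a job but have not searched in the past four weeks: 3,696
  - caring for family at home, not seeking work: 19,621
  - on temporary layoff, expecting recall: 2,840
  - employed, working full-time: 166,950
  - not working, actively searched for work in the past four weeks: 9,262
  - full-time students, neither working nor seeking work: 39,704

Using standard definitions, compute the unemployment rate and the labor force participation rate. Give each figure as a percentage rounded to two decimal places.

Unemployment rate ≈ 6.76%; labor force participation rate ≈ 73.97%.

Employed = 166,950.
Unemployed = 2,840 + 9,262 = 12,102 (jobless and actively searching, or on temporary layoff).
Labor force = 166,950 + 12,102 = 179,052.
Not in labor force = 3,696 + 19,621 + 39,704 = 63,021 (those not working and not actively searching are outside the labor force — including those who want a job but have given up searching).
Civilian working-age population = 179,052 + 63,021 = 242,073.
Unemployment rate = 12,102 / 179,052 = 6.76%.
Labor force participation rate = 179,052 / 242,073 = 73.97%.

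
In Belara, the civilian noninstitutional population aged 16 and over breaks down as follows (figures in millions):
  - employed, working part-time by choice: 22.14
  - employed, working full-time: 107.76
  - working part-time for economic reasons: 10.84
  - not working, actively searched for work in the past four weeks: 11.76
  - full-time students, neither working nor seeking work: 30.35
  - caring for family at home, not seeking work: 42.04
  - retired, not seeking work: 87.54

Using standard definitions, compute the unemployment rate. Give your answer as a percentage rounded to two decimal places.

Employed = 22.14 + 107.76 + 10.84 = 140.74 million (anyone who worked, including part-time for economic reasons, counts as employed).
Unemployed = 11.76 million.
Labor force = 140.74 + 11.76 = 152.50 million.
Unemployment rate = 11.76 / 152.50 = 7.71%.

Unemployment rate ≈ 7.71%.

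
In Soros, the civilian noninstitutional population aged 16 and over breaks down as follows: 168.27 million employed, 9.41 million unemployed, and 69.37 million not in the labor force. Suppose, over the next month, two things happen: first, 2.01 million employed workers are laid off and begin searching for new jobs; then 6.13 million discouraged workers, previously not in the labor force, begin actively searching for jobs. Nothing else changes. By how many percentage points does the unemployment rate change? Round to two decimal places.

The unemployment rate changes by +4.25 percentage points.

Initially, labor force = 168.27 + 9.41 = 177.68 million, so u = 9.41/177.68 = 5.30%.
After the first change, employed falls and unemployed rises by 2.01; labor force unchanged → E = 166.26, U = 11.42, labor force = 177.68 million.
After the second change, unemployed and labor force both rise by 6.13 → E = 166.26, U = 17.55, labor force = 183.81 million.
New unemployment rate = 17.55 / 183.81 = 9.55%.
Change = 9.55% − 5.30% = +4.25 percentage points.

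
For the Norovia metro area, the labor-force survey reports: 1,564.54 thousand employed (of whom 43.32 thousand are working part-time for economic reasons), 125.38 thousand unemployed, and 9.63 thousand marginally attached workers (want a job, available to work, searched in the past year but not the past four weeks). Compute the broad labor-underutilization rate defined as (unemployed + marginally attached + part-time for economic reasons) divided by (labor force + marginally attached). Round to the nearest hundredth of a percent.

Broad underutilization rate ≈ 10.49%.

Labor force = 1,564.54 + 125.38 = 1,689.92 thousand.
Numerator = 125.38 + 9.63 + 43.32 = 178.33 thousand.
Denominator = 1,689.92 + 9.63 = 1,699.55 thousand.
Broad rate = 178.33 / 1,699.55 = 10.49%.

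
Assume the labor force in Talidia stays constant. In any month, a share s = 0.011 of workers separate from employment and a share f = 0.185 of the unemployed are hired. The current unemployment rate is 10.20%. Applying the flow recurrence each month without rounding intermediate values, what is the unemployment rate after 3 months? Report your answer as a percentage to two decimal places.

With a fixed labor force, u_{t+1} = u_t + s·(1−u_t) − f·u_t = u_t·(1−s−f) + s.
Here 1−s−f = 0.804 and s = 0.011.
u_1 = 0.102000 × 0.804 + 0.011 = 0.093008.
u_2 = 0.093008 × 0.804 + 0.011 = 0.085778.
u_3 = 0.085778 × 0.804 + 0.011 = 0.079966.

Unemployment rate after three months ≈ 8.00%.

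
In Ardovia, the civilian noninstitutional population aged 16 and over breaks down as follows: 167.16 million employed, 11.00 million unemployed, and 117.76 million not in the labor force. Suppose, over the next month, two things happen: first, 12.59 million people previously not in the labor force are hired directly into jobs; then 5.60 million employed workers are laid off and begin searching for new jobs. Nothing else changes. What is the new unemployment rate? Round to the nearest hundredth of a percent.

Initially, labor force = 167.16 + 11.00 = 178.16 million, so u = 11.00/178.16 = 6.17%.
After the first change, employed and labor force both rise by 12.59; unemployed unchanged → E = 179.75, U = 11.00, labor force = 190.75 million.
After the second change, employed falls and unemployed rises by 5.60; labor force unchanged → E = 174.15, U = 16.60, labor force = 190.75 million.
New unemployment rate = 16.60 / 190.75 = 8.70%.

New unemployment rate ≈ 8.70%.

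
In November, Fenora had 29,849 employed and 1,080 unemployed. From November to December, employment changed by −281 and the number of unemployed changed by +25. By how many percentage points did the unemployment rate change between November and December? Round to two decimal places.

The unemployment rate changed by +0.11 percentage points.

November: labor force = 29,849 + 1,080 = 30,929; u = 1,080/30,929 = 3.49%.
December: labor force = 29,568 + 1,105 = 30,673; u = 1,105/30,673 = 3.60%.
Change = 3.60% − 3.49% = +0.11 pp.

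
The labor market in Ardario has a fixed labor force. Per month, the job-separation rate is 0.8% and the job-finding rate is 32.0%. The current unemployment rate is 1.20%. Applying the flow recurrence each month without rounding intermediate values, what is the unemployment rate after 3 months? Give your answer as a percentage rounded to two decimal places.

With a fixed labor force, u_{t+1} = u_t + s·(1−u_t) − f·u_t = u_t·(1−s−f) + s.
Here 1−s−f = 0.672 and s = 0.008.
u_1 = 0.012000 × 0.672 + 0.008 = 0.016064.
u_2 = 0.016064 × 0.672 + 0.008 = 0.018795.
u_3 = 0.018795 × 0.672 + 0.008 = 0.020630.

Unemployment rate after three months ≈ 2.06%.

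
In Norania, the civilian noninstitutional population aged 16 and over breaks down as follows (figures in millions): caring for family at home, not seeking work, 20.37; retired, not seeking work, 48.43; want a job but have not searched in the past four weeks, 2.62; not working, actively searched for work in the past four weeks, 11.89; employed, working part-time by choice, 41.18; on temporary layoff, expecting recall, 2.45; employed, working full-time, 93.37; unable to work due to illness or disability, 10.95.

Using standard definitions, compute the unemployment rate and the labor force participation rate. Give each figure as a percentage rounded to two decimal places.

Employed = 41.18 + 93.37 = 134.55 million.
Unemployed = 11.89 + 2.45 = 14.34 million (jobless and actively searching, or on temporary layoff).
Labor force = 134.55 + 14.34 = 148.89 million.
Not in labor force = 20.37 + 48.43 + 2.62 + 10.95 = 82.37 million (those not working and not actively searching are outside the labor force — including those who want a job but have given up searching).
Civilian working-age population = 148.89 + 82.37 = 231.26 million.
Unemployment rate = 14.34 / 148.89 = 9.63%.
Labor force participation rate = 148.89 / 231.26 = 64.38%.

Unemployment rate ≈ 9.63%; labor force participation rate ≈ 64.38%.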